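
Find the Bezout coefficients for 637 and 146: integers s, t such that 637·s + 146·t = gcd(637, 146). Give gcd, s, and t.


Euclidean algorithm on (637, 146) — divide until remainder is 0:
  637 = 4 · 146 + 53
  146 = 2 · 53 + 40
  53 = 1 · 40 + 13
  40 = 3 · 13 + 1
  13 = 13 · 1 + 0
gcd(637, 146) = 1.
Track Bezout coefficients alongside the remainders: start with r₀ = 637 = a·1 + b·0 (s = 1, t = 0) and r₁ = 146 = a·0 + b·1 (s = 0, t = 1); each new remainder r_{k+1} = r_{k-1} − q_k·r_k inherits s_{k+1} = s_{k-1} − q_k·s_k, t_{k+1} = t_{k-1} − q_k·t_k, so r_k = a·s_k + b·t_k at every step:
  q = 4: r = 53, s = 1 − 4·0 = 1, t = 0 − 4·1 = -4  (check: 637·1 + 146·(-4) = 53)
  q = 2: r = 40, s = 0 − 2·1 = -2, t = 1 − 2·(-4) = 9  (check: 637·(-2) + 146·9 = 40)
  q = 1: r = 13, s = 1 − 1·(-2) = 3, t = -4 − 1·9 = -13  (check: 637·3 + 146·(-13) = 13)
  q = 3: r = 1, s = -2 − 3·3 = -11, t = 9 − 3·(-13) = 48  (check: 637·(-11) + 146·48 = 1)
The row with r = 1 (the gcd) gives the Bezout coefficients s = -11, t = 48.
Result: 637 · (-11) + 146 · (48) = 1.

gcd(637, 146) = 1; s = -11, t = 48 (check: 637·(-11) + 146·48 = 1).


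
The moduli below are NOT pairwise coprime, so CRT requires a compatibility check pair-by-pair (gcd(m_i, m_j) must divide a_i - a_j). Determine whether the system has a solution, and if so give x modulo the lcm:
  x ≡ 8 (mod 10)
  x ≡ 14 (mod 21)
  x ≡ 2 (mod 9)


Moduli 10, 21, 9 are not pairwise coprime, so CRT works modulo lcm(m_i) when all pairwise compatibility conditions hold.
Pairwise compatibility: gcd(m_i, m_j) must divide a_i - a_j for every pair.
Merge one congruence at a time:
  Start: x ≡ 8 (mod 10).
  Combine with x ≡ 14 (mod 21): gcd(10, 21) = 1; 14 - 8 = 6, which IS divisible by 1, so compatible.
    Write x = 8 + 10·t and substitute into x ≡ 14 (mod 21): 10·t ≡ 14 − 8 = 6 (mod 21).
    The inverse of 10 mod 21 is 19 (since 10·19 = 190 = 9·21 + 1), so t ≡ 19·6 = 114 ≡ 9 (mod 21).
    Then x = 8 + 10·9 = 98, valid modulo lcm(10, 21) = 210: x ≡ 98 (mod 210).
  Combine with x ≡ 2 (mod 9): gcd(210, 9) = 3; 2 - 98 = -96, which IS divisible by 3, so compatible.
    Write x = 98 + 210·t and substitute into x ≡ 2 (mod 9): 210·t ≡ 2 − 98 = -96 (mod 9).
    Divide the congruence (and modulus) by g = 3: 70·t ≡ -32 (mod 3).
    Reduce coefficients mod 3: 1·t ≡ 1 (mod 3).
    So t ≡ 1 (mod 3).
    Then x = 98 + 210·1 = 308, valid modulo lcm(210, 9) = 630: x ≡ 308 (mod 630).
Verify: 308 mod 10 = 8, 308 mod 21 = 14, 308 mod 9 = 2.

x ≡ 308 (mod 630).


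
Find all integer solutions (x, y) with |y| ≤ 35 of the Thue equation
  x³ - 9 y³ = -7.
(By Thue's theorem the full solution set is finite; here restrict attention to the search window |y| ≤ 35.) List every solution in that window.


The equation is x³ - 9y³ = -7. For fixed y, x³ = 9·y³ − 7, so a solution requires the RHS to be a perfect cube.
Strategy: iterate y from -35 to 35, compute RHS = 9·y³ − 7, and check whether it is a (positive or negative) perfect cube.
Check small values of y:
  y = 0: RHS = -7 is not a perfect cube.
  y = 1: RHS = 2 is not a perfect cube.
  y = -1: RHS = -16 is not a perfect cube.
  y = 2: RHS = 65 is not a perfect cube.
  y = -2: RHS = -79 is not a perfect cube.
  y = 3: RHS = 236 is not a perfect cube.
  y = -3: RHS = -250 is not a perfect cube.
Continuing the search up to |y| = 35 finds no solutions either.
No (x, y) in the scanned range satisfies the equation.

No integer solutions with |y| ≤ 35.


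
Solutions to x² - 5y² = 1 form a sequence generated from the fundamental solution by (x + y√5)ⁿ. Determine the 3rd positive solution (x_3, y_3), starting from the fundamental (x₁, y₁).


Step 1: Find the fundamental solution (x₁, y₁) of x² - 5y² = 1.
  Expand √5 as a continued fraction. a₀ = ⌊√5⌋ = 2; iterate m_{k+1} = d_k·a_k − m_k, d_{k+1} = (5 − m_{k+1}²)/d_k, a_{k+1} = ⌊(a₀ + m_{k+1})/d_{k+1}⌋ (starting m₀ = 0, d₀ = 1), with convergents p_k = a_k·p_{k-1} + p_{k-2}, q_k = a_k·q_{k-1} + q_{k-2} (p₋₁ = 1, q₋₁ = 0):
  k = 0: a₀ = 2; p₀/q₀ = 2/1; p₀² − 5·q₀² = 4 − 5 = -1.
  k = 1: m = 2, d = 1, a = ⌊(2 + 2)/1⌋ = 4; p/q = (4·2 + 1)/(4·1 + 0) = 9/4; p² − 5·q² = 81 − 80 = 1.
  The first convergent with p² − 5·q² = 1 gives the fundamental solution (x₁, y₁) = (9, 4).
Step 2: Apply the recurrence (x_{n+1}, y_{n+1}) = (x₁x_n + 5y₁y_n, x₁y_n + y₁x_n) repeatedly.
  From (x_1, y_1) = (9, 4): x_2 = 9·9 + 5·4·4 = 161; y_2 = 9·4 + 4·9 = 72.
  From (x_2, y_2) = (161, 72): x_3 = 9·161 + 5·4·72 = 2889; y_3 = 9·72 + 4·161 = 1292.
Step 3: Verify x_3² - 5·y_3² = 8346321 - 8346320 = 1 (should be 1). ✓

(x_1, y_1) = (9, 4); (x_3, y_3) = (2889, 1292).


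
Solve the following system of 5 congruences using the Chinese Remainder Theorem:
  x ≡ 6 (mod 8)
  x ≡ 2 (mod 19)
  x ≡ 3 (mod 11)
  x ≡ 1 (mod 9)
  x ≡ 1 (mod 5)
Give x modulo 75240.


Product of moduli M = 8 · 19 · 11 · 9 · 5 = 75240.
Merge one congruence at a time:
  Start: x ≡ 6 (mod 8).
  Combine with x ≡ 2 (mod 19); new modulus lcm = 152.
    Write x = 6 + 8·t and substitute into x ≡ 2 (mod 19): 8·t ≡ 2 − 6 = -4 (mod 19).
    Reduce coefficients mod 19: 8·t ≡ 15 (mod 19).
    The inverse of 8 mod 19 is 12 (since 8·12 = 96 = 5·19 + 1), so t ≡ 12·15 = 180 ≡ 9 (mod 19).
    Then x = 6 + 8·9 = 78, valid modulo lcm(8, 19) = 152: x ≡ 78 (mod 152).
  Combine with x ≡ 3 (mod 11); new modulus lcm = 1672.
    Write x = 78 + 152·t and substitute into x ≡ 3 (mod 11): 152·t ≡ 3 − 78 = -75 (mod 11).
    Reduce coefficients mod 11: 9·t ≡ 2 (mod 11).
    The inverse of 9 mod 11 is 5 (since 9·5 = 45 = 4·11 + 1), so t ≡ 5·2 = 10 ≡ 10 (mod 11).
    Then x = 78 + 152·10 = 1598, valid modulo lcm(152, 11) = 1672: x ≡ 1598 (mod 1672).
  Combine with x ≡ 1 (mod 9); new modulus lcm = 15048.
    Write x = 1598 + 1672·t and substitute into x ≡ 1 (mod 9): 1672·t ≡ 1 − 1598 = -1597 (mod 9).
    Reduce coefficients mod 9: 7·t ≡ 5 (mod 9).
    The inverse of 7 mod 9 is 4 (since 7·4 = 28 = 3·9 + 1), so t ≡ 4·5 = 20 ≡ 2 (mod 9).
    Then x = 1598 + 1672·2 = 4942, valid modulo lcm(1672, 9) = 15048: x ≡ 4942 (mod 15048).
  Combine with x ≡ 1 (mod 5); new modulus lcm = 75240.
    Write x = 4942 + 15048·t and substitute into x ≡ 1 (mod 5): 15048·t ≡ 1 − 4942 = -4941 (mod 5).
    Reduce coefficients mod 5: 3·t ≡ 4 (mod 5).
    The inverse of 3 mod 5 is 2 (since 3·2 = 6 = 1·5 + 1), so t ≡ 2·4 = 8 ≡ 3 (mod 5).
    Then x = 4942 + 15048·3 = 50086, valid modulo lcm(15048, 5) = 75240: x ≡ 50086 (mod 75240).
Verify against each original: 50086 mod 8 = 6, 50086 mod 19 = 2, 50086 mod 11 = 3, 50086 mod 9 = 1, 50086 mod 5 = 1.

x ≡ 50086 (mod 75240).


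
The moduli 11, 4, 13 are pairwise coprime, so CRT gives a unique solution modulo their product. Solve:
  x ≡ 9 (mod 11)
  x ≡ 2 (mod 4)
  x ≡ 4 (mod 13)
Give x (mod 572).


Moduli 11, 4, 13 are pairwise coprime; by CRT there is a unique solution modulo M = 11 · 4 · 13 = 572.
Solve pairwise, accumulating the modulus:
  Start with x ≡ 9 (mod 11).
  Combine with x ≡ 2 (mod 4): since gcd(11, 4) = 1, we get a unique residue mod 44.
    Write x = 9 + 11·t and substitute into x ≡ 2 (mod 4): 11·t ≡ 2 − 9 = -7 (mod 4).
    Reduce coefficients mod 4: 3·t ≡ 1 (mod 4).
    The inverse of 3 mod 4 is 3 (since 3·3 = 9 = 2·4 + 1), so t ≡ 3·1 = 3 ≡ 3 (mod 4).
    Then x = 9 + 11·3 = 42, valid modulo lcm(11, 4) = 44: x ≡ 42 (mod 44).
  Combine with x ≡ 4 (mod 13): since gcd(44, 13) = 1, we get a unique residue mod 572.
    Write x = 42 + 44·t and substitute into x ≡ 4 (mod 13): 44·t ≡ 4 − 42 = -38 (mod 13).
    Reduce coefficients mod 13: 5·t ≡ 1 (mod 13).
    The inverse of 5 mod 13 is 8 (since 5·8 = 40 = 3·13 + 1), so t ≡ 8·1 = 8 ≡ 8 (mod 13).
    Then x = 42 + 44·8 = 394, valid modulo lcm(44, 13) = 572: x ≡ 394 (mod 572).
Verify: 394 mod 11 = 9 ✓, 394 mod 4 = 2 ✓, 394 mod 13 = 4 ✓.

x ≡ 394 (mod 572).


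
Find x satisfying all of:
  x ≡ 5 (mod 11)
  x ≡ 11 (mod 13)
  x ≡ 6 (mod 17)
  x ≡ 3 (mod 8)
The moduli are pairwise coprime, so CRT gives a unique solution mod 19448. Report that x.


Product of moduli M = 11 · 13 · 17 · 8 = 19448.
Merge one congruence at a time:
  Start: x ≡ 5 (mod 11).
  Combine with x ≡ 11 (mod 13); new modulus lcm = 143.
    Write x = 5 + 11·t and substitute into x ≡ 11 (mod 13): 11·t ≡ 11 − 5 = 6 (mod 13).
    The inverse of 11 mod 13 is 6 (since 11·6 = 66 = 5·13 + 1), so t ≡ 6·6 = 36 ≡ 10 (mod 13).
    Then x = 5 + 11·10 = 115, valid modulo lcm(11, 13) = 143: x ≡ 115 (mod 143).
  Combine with x ≡ 6 (mod 17); new modulus lcm = 2431.
    Write x = 115 + 143·t and substitute into x ≡ 6 (mod 17): 143·t ≡ 6 − 115 = -109 (mod 17).
    Reduce coefficients mod 17: 7·t ≡ 10 (mod 17).
    The inverse of 7 mod 17 is 5 (since 7·5 = 35 = 2·17 + 1), so t ≡ 5·10 = 50 ≡ 16 (mod 17).
    Then x = 115 + 143·16 = 2403, valid modulo lcm(143, 17) = 2431: x ≡ 2403 (mod 2431).
  Combine with x ≡ 3 (mod 8); new modulus lcm = 19448.
    Write x = 2403 + 2431·t and substitute into x ≡ 3 (mod 8): 2431·t ≡ 3 − 2403 = -2400 (mod 8).
    Reduce coefficients mod 8: 7·t ≡ 0 (mod 8).
    The inverse of 7 mod 8 is 7 (since 7·7 = 49 = 6·8 + 1), so t ≡ 7·0 = 0 ≡ 0 (mod 8).
    Then x = 2403 + 2431·0 = 2403, valid modulo lcm(2431, 8) = 19448: x ≡ 2403 (mod 19448).
Verify against each original: 2403 mod 11 = 5, 2403 mod 13 = 11, 2403 mod 17 = 6, 2403 mod 8 = 3.

x ≡ 2403 (mod 19448).


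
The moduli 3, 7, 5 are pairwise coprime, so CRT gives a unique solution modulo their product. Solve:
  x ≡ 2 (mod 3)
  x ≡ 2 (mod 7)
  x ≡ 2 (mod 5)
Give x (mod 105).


Moduli 3, 7, 5 are pairwise coprime; by CRT there is a unique solution modulo M = 3 · 7 · 5 = 105.
Solve pairwise, accumulating the modulus:
  Start with x ≡ 2 (mod 3).
  Combine with x ≡ 2 (mod 7): since gcd(3, 7) = 1, we get a unique residue mod 21.
    Write x = 2 + 3·t and substitute into x ≡ 2 (mod 7): 3·t ≡ 2 − 2 = 0 (mod 7).
    The inverse of 3 mod 7 is 5 (since 3·5 = 15 = 2·7 + 1), so t ≡ 5·0 = 0 ≡ 0 (mod 7).
    Then x = 2 + 3·0 = 2, valid modulo lcm(3, 7) = 21: x ≡ 2 (mod 21).
  Combine with x ≡ 2 (mod 5): since gcd(21, 5) = 1, we get a unique residue mod 105.
    Write x = 2 + 21·t and substitute into x ≡ 2 (mod 5): 21·t ≡ 2 − 2 = 0 (mod 5).
    Reduce coefficients mod 5: 1·t ≡ 0 (mod 5).
    So t ≡ 0 (mod 5).
    Then x = 2 + 21·0 = 2, valid modulo lcm(21, 5) = 105: x ≡ 2 (mod 105).
Verify: 2 mod 3 = 2 ✓, 2 mod 7 = 2 ✓, 2 mod 5 = 2 ✓.

x ≡ 2 (mod 105).


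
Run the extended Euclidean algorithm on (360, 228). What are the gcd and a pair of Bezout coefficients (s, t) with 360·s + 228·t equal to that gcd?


Euclidean algorithm on (360, 228) — divide until remainder is 0:
  360 = 1 · 228 + 132
  228 = 1 · 132 + 96
  132 = 1 · 96 + 36
  96 = 2 · 36 + 24
  36 = 1 · 24 + 12
  24 = 2 · 12 + 0
gcd(360, 228) = 12.
Track Bezout coefficients alongside the remainders: start with r₀ = 360 = a·1 + b·0 (s = 1, t = 0) and r₁ = 228 = a·0 + b·1 (s = 0, t = 1); each new remainder r_{k+1} = r_{k-1} − q_k·r_k inherits s_{k+1} = s_{k-1} − q_k·s_k, t_{k+1} = t_{k-1} − q_k·t_k, so r_k = a·s_k + b·t_k at every step:
  q = 1: r = 132, s = 1 − 1·0 = 1, t = 0 − 1·1 = -1  (check: 360·1 + 228·(-1) = 132)
  q = 1: r = 96, s = 0 − 1·1 = -1, t = 1 − 1·(-1) = 2  (check: 360·(-1) + 228·2 = 96)
  q = 1: r = 36, s = 1 − 1·(-1) = 2, t = -1 − 1·2 = -3  (check: 360·2 + 228·(-3) = 36)
  q = 2: r = 24, s = -1 − 2·2 = -5, t = 2 − 2·(-3) = 8  (check: 360·(-5) + 228·8 = 24)
  q = 1: r = 12, s = 2 − 1·(-5) = 7, t = -3 − 1·8 = -11  (check: 360·7 + 228·(-11) = 12)
The row with r = 12 (the gcd) gives the Bezout coefficients s = 7, t = -11.
Result: 360 · (7) + 228 · (-11) = 12.

gcd(360, 228) = 12; s = 7, t = -11 (check: 360·7 + 228·(-11) = 12).


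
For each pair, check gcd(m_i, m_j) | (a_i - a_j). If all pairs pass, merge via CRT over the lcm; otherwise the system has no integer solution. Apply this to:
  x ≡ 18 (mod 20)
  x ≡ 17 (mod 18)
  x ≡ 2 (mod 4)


Moduli 20, 18, 4 are not pairwise coprime, so CRT works modulo lcm(m_i) when all pairwise compatibility conditions hold.
Pairwise compatibility: gcd(m_i, m_j) must divide a_i - a_j for every pair.
Merge one congruence at a time:
  Start: x ≡ 18 (mod 20).
  Combine with x ≡ 17 (mod 18): gcd(20, 18) = 2, and 17 - 18 = -1 is NOT divisible by 2.
    ⇒ system is inconsistent (no integer solution).

No solution (the system is inconsistent).


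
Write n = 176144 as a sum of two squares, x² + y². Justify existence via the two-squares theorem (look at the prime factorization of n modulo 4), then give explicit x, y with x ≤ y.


Step 1: Factor n = 176144 = 2^4 · 101 · 109.
Step 2: Check the mod-4 condition on each prime factor: 2 = 2 (special); 101 ≡ 1 (mod 4), exponent 1; 109 ≡ 1 (mod 4), exponent 1.
All primes ≡ 3 (mod 4) appear to even exponent (or don't appear), so by the two-squares theorem n IS expressible as a sum of two squares.
Step 3: Build a representation. Group n = k² · m with k = 4 and m = 101 · 109 = 11009 (a product of primes ≡ 1 (mod 4)); a representation of m scales to one of n via (k·x)² + (k·y)² = k²(x² + y²). Each prime p ≡ 1 (mod 4) is itself a sum of two squares; find a² by testing p − a² for a perfect square:
  101: 101 − 1² = 100 = 10² ⇒ 101 = 1² + 10².
  109: 109 − 1² = 108, 109 − 2² = 105, 109 − 3² = 100 = 10² ⇒ 109 = 3² + 10².
  Combine using the Brahmagupta–Fibonacci identity (a² + b²)(c² + d²) = (ac − bd)² + (ad + bc)² = (ac + bd)² + (ad − bc)²:
  101 · 109 = 11009: from (1² + 10²)(3² + 10²), take (1·3 − 10·10, 1·10 + 10·3) = (3 − 100, 10 + 30) = (-97, 40); dropping signs (only squares matter) gives (97, 40); check 97² + 40² = 9409 + 1600 = 11009 ✓.
  Scale by k = 4: (4·97, 4·40) = (388, 160).
Step 4: Order so x ≤ y and verify: 160² + 388² = 25600 + 150544 = 176144 = n. ✓

n = 176144 = 160² + 388² (one valid representation with x ≤ y).


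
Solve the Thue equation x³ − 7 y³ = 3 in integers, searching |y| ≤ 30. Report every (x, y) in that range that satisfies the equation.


The equation is x³ - 7y³ = 3. For fixed y, x³ = 7·y³ + 3, so a solution requires the RHS to be a perfect cube.
Strategy: iterate y from -30 to 30, compute RHS = 7·y³ + 3, and check whether it is a (positive or negative) perfect cube.
Check small values of y:
  y = 0: RHS = 3 is not a perfect cube.
  y = 1: RHS = 10 is not a perfect cube.
  y = -1: RHS = -4 is not a perfect cube.
  y = 2: RHS = 59 is not a perfect cube.
  y = -2: RHS = -53 is not a perfect cube.
  y = 3: RHS = 192 is not a perfect cube.
  y = -3: RHS = -186 is not a perfect cube.
Continuing the search up to |y| = 30 finds no solutions either.
No (x, y) in the scanned range satisfies the equation.

No integer solutions with |y| ≤ 30.


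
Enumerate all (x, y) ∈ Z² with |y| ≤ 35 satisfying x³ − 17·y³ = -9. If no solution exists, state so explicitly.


The equation is x³ - 17y³ = -9. For fixed y, x³ = 17·y³ − 9, so a solution requires the RHS to be a perfect cube.
Strategy: iterate y from -35 to 35, compute RHS = 17·y³ − 9, and check whether it is a (positive or negative) perfect cube.
Check small values of y:
  y = 0: RHS = -9 is not a perfect cube.
  y = 1: RHS = 8 = (2)³ ⇒ x = 2 works.
  y = -1: RHS = -26 is not a perfect cube.
  y = 2: RHS = 127 is not a perfect cube.
  y = -2: RHS = -145 is not a perfect cube.
  y = 3: RHS = 450 is not a perfect cube.
  y = -3: RHS = -468 is not a perfect cube.
Continuing the search up to |y| = 35 finds no further solutions beyond those listed.
Collected solutions: (2, 1).

Solutions (with |y| ≤ 35): (2, 1).


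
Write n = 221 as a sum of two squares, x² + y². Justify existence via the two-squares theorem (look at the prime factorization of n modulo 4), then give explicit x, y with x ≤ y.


Step 1: Factor n = 221 = 13 · 17.
Step 2: Check the mod-4 condition on each prime factor: 13 ≡ 1 (mod 4), exponent 1; 17 ≡ 1 (mod 4), exponent 1.
All primes ≡ 3 (mod 4) appear to even exponent (or don't appear), so by the two-squares theorem n IS expressible as a sum of two squares.
Step 3: Build a representation. Here n = 13 · 17 is a product of primes ≡ 1 (mod 4). Each prime p ≡ 1 (mod 4) is itself a sum of two squares; find a² by testing p − a² for a perfect square:
  13: 13 − 1² = 12, 13 − 2² = 9 = 3² ⇒ 13 = 2² + 3².
  17: 17 − 1² = 16 = 4² ⇒ 17 = 1² + 4².
  Combine using the Brahmagupta–Fibonacci identity (a² + b²)(c² + d²) = (ac − bd)² + (ad + bc)² = (ac + bd)² + (ad − bc)²:
  13 · 17 = 221: from (2² + 3²)(1² + 4²), take (2·1 − 3·4, 2·4 + 3·1) = (2 − 12, 8 + 3) = (-10, 11); dropping signs (only squares matter) gives (10, 11); check 10² + 11² = 100 + 121 = 221 ✓.
Step 4: Order so x ≤ y and verify: 10² + 11² = 100 + 121 = 221 = n. ✓

n = 221 = 10² + 11² (one valid representation with x ≤ y).


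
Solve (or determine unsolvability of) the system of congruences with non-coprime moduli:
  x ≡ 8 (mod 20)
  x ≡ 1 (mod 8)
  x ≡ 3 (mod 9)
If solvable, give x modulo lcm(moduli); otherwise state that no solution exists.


Moduli 20, 8, 9 are not pairwise coprime, so CRT works modulo lcm(m_i) when all pairwise compatibility conditions hold.
Pairwise compatibility: gcd(m_i, m_j) must divide a_i - a_j for every pair.
Merge one congruence at a time:
  Start: x ≡ 8 (mod 20).
  Combine with x ≡ 1 (mod 8): gcd(20, 8) = 4, and 1 - 8 = -7 is NOT divisible by 4.
    ⇒ system is inconsistent (no integer solution).

No solution (the system is inconsistent).


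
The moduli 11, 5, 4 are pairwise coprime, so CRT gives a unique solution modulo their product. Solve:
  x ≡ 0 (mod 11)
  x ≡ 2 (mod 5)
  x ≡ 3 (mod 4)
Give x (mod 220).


Moduli 11, 5, 4 are pairwise coprime; by CRT there is a unique solution modulo M = 11 · 5 · 4 = 220.
Solve pairwise, accumulating the modulus:
  Start with x ≡ 0 (mod 11).
  Combine with x ≡ 2 (mod 5): since gcd(11, 5) = 1, we get a unique residue mod 55.
    Write x = 0 + 11·t and substitute into x ≡ 2 (mod 5): 11·t ≡ 2 − 0 = 2 (mod 5).
    Reduce coefficients mod 5: 1·t ≡ 2 (mod 5).
    So t ≡ 2 (mod 5).
    Then x = 0 + 11·2 = 22, valid modulo lcm(11, 5) = 55: x ≡ 22 (mod 55).
  Combine with x ≡ 3 (mod 4): since gcd(55, 4) = 1, we get a unique residue mod 220.
    Write x = 22 + 55·t and substitute into x ≡ 3 (mod 4): 55·t ≡ 3 − 22 = -19 (mod 4).
    Reduce coefficients mod 4: 3·t ≡ 1 (mod 4).
    The inverse of 3 mod 4 is 3 (since 3·3 = 9 = 2·4 + 1), so t ≡ 3·1 = 3 ≡ 3 (mod 4).
    Then x = 22 + 55·3 = 187, valid modulo lcm(55, 4) = 220: x ≡ 187 (mod 220).
Verify: 187 mod 11 = 0 ✓, 187 mod 5 = 2 ✓, 187 mod 4 = 3 ✓.

x ≡ 187 (mod 220).


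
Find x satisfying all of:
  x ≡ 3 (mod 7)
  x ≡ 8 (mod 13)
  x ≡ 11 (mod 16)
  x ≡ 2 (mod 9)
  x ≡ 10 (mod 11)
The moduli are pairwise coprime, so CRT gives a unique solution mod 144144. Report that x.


Product of moduli M = 7 · 13 · 16 · 9 · 11 = 144144.
Merge one congruence at a time:
  Start: x ≡ 3 (mod 7).
  Combine with x ≡ 8 (mod 13); new modulus lcm = 91.
    Write x = 3 + 7·t and substitute into x ≡ 8 (mod 13): 7·t ≡ 8 − 3 = 5 (mod 13).
    The inverse of 7 mod 13 is 2 (since 7·2 = 14 = 1·13 + 1), so t ≡ 2·5 = 10 ≡ 10 (mod 13).
    Then x = 3 + 7·10 = 73, valid modulo lcm(7, 13) = 91: x ≡ 73 (mod 91).
  Combine with x ≡ 11 (mod 16); new modulus lcm = 1456.
    Write x = 73 + 91·t and substitute into x ≡ 11 (mod 16): 91·t ≡ 11 − 73 = -62 (mod 16).
    Reduce coefficients mod 16: 11·t ≡ 2 (mod 16).
    The inverse of 11 mod 16 is 3 (since 11·3 = 33 = 2·16 + 1), so t ≡ 3·2 = 6 ≡ 6 (mod 16).
    Then x = 73 + 91·6 = 619, valid modulo lcm(91, 16) = 1456: x ≡ 619 (mod 1456).
  Combine with x ≡ 2 (mod 9); new modulus lcm = 13104.
    Write x = 619 + 1456·t and substitute into x ≡ 2 (mod 9): 1456·t ≡ 2 − 619 = -617 (mod 9).
    Reduce coefficients mod 9: 7·t ≡ 4 (mod 9).
    The inverse of 7 mod 9 is 4 (since 7·4 = 28 = 3·9 + 1), so t ≡ 4·4 = 16 ≡ 7 (mod 9).
    Then x = 619 + 1456·7 = 10811, valid modulo lcm(1456, 9) = 13104: x ≡ 10811 (mod 13104).
  Combine with x ≡ 10 (mod 11); new modulus lcm = 144144.
    Write x = 10811 + 13104·t and substitute into x ≡ 10 (mod 11): 13104·t ≡ 10 − 10811 = -10801 (mod 11).
    Reduce coefficients mod 11: 3·t ≡ 1 (mod 11).
    The inverse of 3 mod 11 is 4 (since 3·4 = 12 = 1·11 + 1), so t ≡ 4·1 = 4 ≡ 4 (mod 11).
    Then x = 10811 + 13104·4 = 63227, valid modulo lcm(13104, 11) = 144144: x ≡ 63227 (mod 144144).
Verify against each original: 63227 mod 7 = 3, 63227 mod 13 = 8, 63227 mod 16 = 11, 63227 mod 9 = 2, 63227 mod 11 = 10.

x ≡ 63227 (mod 144144).


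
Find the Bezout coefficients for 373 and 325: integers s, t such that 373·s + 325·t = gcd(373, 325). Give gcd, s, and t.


Euclidean algorithm on (373, 325) — divide until remainder is 0:
  373 = 1 · 325 + 48
  325 = 6 · 48 + 37
  48 = 1 · 37 + 11
  37 = 3 · 11 + 4
  11 = 2 · 4 + 3
  4 = 1 · 3 + 1
  3 = 3 · 1 + 0
gcd(373, 325) = 1.
Track Bezout coefficients alongside the remainders: start with r₀ = 373 = a·1 + b·0 (s = 1, t = 0) and r₁ = 325 = a·0 + b·1 (s = 0, t = 1); each new remainder r_{k+1} = r_{k-1} − q_k·r_k inherits s_{k+1} = s_{k-1} − q_k·s_k, t_{k+1} = t_{k-1} − q_k·t_k, so r_k = a·s_k + b·t_k at every step:
  q = 1: r = 48, s = 1 − 1·0 = 1, t = 0 − 1·1 = -1  (check: 373·1 + 325·(-1) = 48)
  q = 6: r = 37, s = 0 − 6·1 = -6, t = 1 − 6·(-1) = 7  (check: 373·(-6) + 325·7 = 37)
  q = 1: r = 11, s = 1 − 1·(-6) = 7, t = -1 − 1·7 = -8  (check: 373·7 + 325·(-8) = 11)
  q = 3: r = 4, s = -6 − 3·7 = -27, t = 7 − 3·(-8) = 31  (check: 373·(-27) + 325·31 = 4)
  q = 2: r = 3, s = 7 − 2·(-27) = 61, t = -8 − 2·31 = -70  (check: 373·61 + 325·(-70) = 3)
  q = 1: r = 1, s = -27 − 1·61 = -88, t = 31 − 1·(-70) = 101  (check: 373·(-88) + 325·101 = 1)
The row with r = 1 (the gcd) gives the Bezout coefficients s = -88, t = 101.
Result: 373 · (-88) + 325 · (101) = 1.

gcd(373, 325) = 1; s = -88, t = 101 (check: 373·(-88) + 325·101 = 1).


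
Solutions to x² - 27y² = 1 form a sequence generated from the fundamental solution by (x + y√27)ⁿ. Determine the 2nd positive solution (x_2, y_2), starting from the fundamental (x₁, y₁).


Step 1: Find the fundamental solution (x₁, y₁) of x² - 27y² = 1.
  Expand √27 as a continued fraction. a₀ = ⌊√27⌋ = 5; iterate m_{k+1} = d_k·a_k − m_k, d_{k+1} = (27 − m_{k+1}²)/d_k, a_{k+1} = ⌊(a₀ + m_{k+1})/d_{k+1}⌋ (starting m₀ = 0, d₀ = 1), with convergents p_k = a_k·p_{k-1} + p_{k-2}, q_k = a_k·q_{k-1} + q_{k-2} (p₋₁ = 1, q₋₁ = 0):
  k = 0: a₀ = 5; p₀/q₀ = 5/1; p₀² − 27·q₀² = 25 − 27 = -2.
  k = 1: m = 5, d = 2, a = ⌊(5 + 5)/2⌋ = 5; p/q = (5·5 + 1)/(5·1 + 0) = 26/5; p² − 27·q² = 676 − 675 = 1.
  The first convergent with p² − 27·q² = 1 gives the fundamental solution (x₁, y₁) = (26, 5).
Step 2: Apply the recurrence (x_{n+1}, y_{n+1}) = (x₁x_n + 27y₁y_n, x₁y_n + y₁x_n) repeatedly.
  From (x_1, y_1) = (26, 5): x_2 = 26·26 + 27·5·5 = 1351; y_2 = 26·5 + 5·26 = 260.
Step 3: Verify x_2² - 27·y_2² = 1825201 - 1825200 = 1 (should be 1). ✓

(x_1, y_1) = (26, 5); (x_2, y_2) = (1351, 260).


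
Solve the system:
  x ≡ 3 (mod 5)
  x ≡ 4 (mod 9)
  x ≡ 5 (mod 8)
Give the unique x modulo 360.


Moduli 5, 9, 8 are pairwise coprime; by CRT there is a unique solution modulo M = 5 · 9 · 8 = 360.
Solve pairwise, accumulating the modulus:
  Start with x ≡ 3 (mod 5).
  Combine with x ≡ 4 (mod 9): since gcd(5, 9) = 1, we get a unique residue mod 45.
    Write x = 3 + 5·t and substitute into x ≡ 4 (mod 9): 5·t ≡ 4 − 3 = 1 (mod 9).
    The inverse of 5 mod 9 is 2 (since 5·2 = 10 = 1·9 + 1), so t ≡ 2·1 = 2 ≡ 2 (mod 9).
    Then x = 3 + 5·2 = 13, valid modulo lcm(5, 9) = 45: x ≡ 13 (mod 45).
  Combine with x ≡ 5 (mod 8): since gcd(45, 8) = 1, we get a unique residue mod 360.
    Write x = 13 + 45·t and substitute into x ≡ 5 (mod 8): 45·t ≡ 5 − 13 = -8 (mod 8).
    Reduce coefficients mod 8: 5·t ≡ 0 (mod 8).
    The inverse of 5 mod 8 is 5 (since 5·5 = 25 = 3·8 + 1), so t ≡ 5·0 = 0 ≡ 0 (mod 8).
    Then x = 13 + 45·0 = 13, valid modulo lcm(45, 8) = 360: x ≡ 13 (mod 360).
Verify: 13 mod 5 = 3 ✓, 13 mod 9 = 4 ✓, 13 mod 8 = 5 ✓.

x ≡ 13 (mod 360).


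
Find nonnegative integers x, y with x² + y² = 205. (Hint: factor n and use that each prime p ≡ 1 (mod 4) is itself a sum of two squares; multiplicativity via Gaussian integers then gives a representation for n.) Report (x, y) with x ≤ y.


Step 1: Factor n = 205 = 5 · 41.
Step 2: Check the mod-4 condition on each prime factor: 5 ≡ 1 (mod 4), exponent 1; 41 ≡ 1 (mod 4), exponent 1.
All primes ≡ 3 (mod 4) appear to even exponent (or don't appear), so by the two-squares theorem n IS expressible as a sum of two squares.
Step 3: Build a representation. Here n = 5 · 41 is a product of primes ≡ 1 (mod 4). Each prime p ≡ 1 (mod 4) is itself a sum of two squares; find a² by testing p − a² for a perfect square:
  5: 5 − 1² = 4 = 2² ⇒ 5 = 1² + 2².
  41: 41 − 1² = 40, 41 − 2² = 37, 41 − 3² = 32, 41 − 4² = 25 = 5² ⇒ 41 = 4² + 5².
  Combine using the Brahmagupta–Fibonacci identity (a² + b²)(c² + d²) = (ac − bd)² + (ad + bc)² = (ac + bd)² + (ad − bc)²:
  5 · 41 = 205: from (1² + 2²)(4² + 5²), take (1·4 − 2·5, 1·5 + 2·4) = (4 − 10, 5 + 8) = (-6, 13); dropping signs (only squares matter) gives (6, 13); check 6² + 13² = 36 + 169 = 205 ✓.
Step 4: Order so x ≤ y and verify: 6² + 13² = 36 + 169 = 205 = n. ✓

n = 205 = 6² + 13² (one valid representation with x ≤ y).


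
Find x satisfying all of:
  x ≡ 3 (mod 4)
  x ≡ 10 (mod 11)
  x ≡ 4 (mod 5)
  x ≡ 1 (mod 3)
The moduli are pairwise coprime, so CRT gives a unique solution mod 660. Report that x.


Product of moduli M = 4 · 11 · 5 · 3 = 660.
Merge one congruence at a time:
  Start: x ≡ 3 (mod 4).
  Combine with x ≡ 10 (mod 11); new modulus lcm = 44.
    Write x = 3 + 4·t and substitute into x ≡ 10 (mod 11): 4·t ≡ 10 − 3 = 7 (mod 11).
    The inverse of 4 mod 11 is 3 (since 4·3 = 12 = 1·11 + 1), so t ≡ 3·7 = 21 ≡ 10 (mod 11).
    Then x = 3 + 4·10 = 43, valid modulo lcm(4, 11) = 44: x ≡ 43 (mod 44).
  Combine with x ≡ 4 (mod 5); new modulus lcm = 220.
    Write x = 43 + 44·t and substitute into x ≡ 4 (mod 5): 44·t ≡ 4 − 43 = -39 (mod 5).
    Reduce coefficients mod 5: 4·t ≡ 1 (mod 5).
    The inverse of 4 mod 5 is 4 (since 4·4 = 16 = 3·5 + 1), so t ≡ 4·1 = 4 ≡ 4 (mod 5).
    Then x = 43 + 44·4 = 219, valid modulo lcm(44, 5) = 220: x ≡ 219 (mod 220).
  Combine with x ≡ 1 (mod 3); new modulus lcm = 660.
    Write x = 219 + 220·t and substitute into x ≡ 1 (mod 3): 220·t ≡ 1 − 219 = -218 (mod 3).
    Reduce coefficients mod 3: 1·t ≡ 1 (mod 3).
    So t ≡ 1 (mod 3).
    Then x = 219 + 220·1 = 439, valid modulo lcm(220, 3) = 660: x ≡ 439 (mod 660).
Verify against each original: 439 mod 4 = 3, 439 mod 11 = 10, 439 mod 5 = 4, 439 mod 3 = 1.

x ≡ 439 (mod 660).


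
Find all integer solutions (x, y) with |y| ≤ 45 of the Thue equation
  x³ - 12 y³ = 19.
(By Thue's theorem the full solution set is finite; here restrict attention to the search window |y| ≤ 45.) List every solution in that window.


The equation is x³ - 12y³ = 19. For fixed y, x³ = 12·y³ + 19, so a solution requires the RHS to be a perfect cube.
Strategy: iterate y from -45 to 45, compute RHS = 12·y³ + 19, and check whether it is a (positive or negative) perfect cube.
Check small values of y:
  y = 0: RHS = 19 is not a perfect cube.
  y = 1: RHS = 31 is not a perfect cube.
  y = -1: RHS = 7 is not a perfect cube.
  y = 2: RHS = 115 is not a perfect cube.
  y = -2: RHS = -77 is not a perfect cube.
  y = 3: RHS = 343 = (7)³ ⇒ x = 7 works.
  y = -3: RHS = -305 is not a perfect cube.
Continuing the search up to |y| = 45 finds no further solutions beyond those listed.
Collected solutions: (7, 3).

Solutions (with |y| ≤ 45): (7, 3).


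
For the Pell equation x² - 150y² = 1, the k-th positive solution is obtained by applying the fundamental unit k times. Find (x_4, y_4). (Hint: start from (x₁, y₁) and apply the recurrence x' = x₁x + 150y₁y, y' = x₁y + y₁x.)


Step 1: Find the fundamental solution (x₁, y₁) of x² - 150y² = 1.
  Expand √150 as a continued fraction. a₀ = ⌊√150⌋ = 12; iterate m_{k+1} = d_k·a_k − m_k, d_{k+1} = (150 − m_{k+1}²)/d_k, a_{k+1} = ⌊(a₀ + m_{k+1})/d_{k+1}⌋ (starting m₀ = 0, d₀ = 1), with convergents p_k = a_k·p_{k-1} + p_{k-2}, q_k = a_k·q_{k-1} + q_{k-2} (p₋₁ = 1, q₋₁ = 0):
  k = 0: a₀ = 12; p₀/q₀ = 12/1; p₀² − 150·q₀² = 144 − 150 = -6.
  k = 1: m = 12, d = 6, a = ⌊(12 + 12)/6⌋ = 4; p/q = (4·12 + 1)/(4·1 + 0) = 49/4; p² − 150·q² = 2401 − 2400 = 1.
  The first convergent with p² − 150·q² = 1 gives the fundamental solution (x₁, y₁) = (49, 4).
Step 2: Apply the recurrence (x_{n+1}, y_{n+1}) = (x₁x_n + 150y₁y_n, x₁y_n + y₁x_n) repeatedly.
  From (x_1, y_1) = (49, 4): x_2 = 49·49 + 150·4·4 = 4801; y_2 = 49·4 + 4·49 = 392.
  From (x_2, y_2) = (4801, 392): x_3 = 49·4801 + 150·4·392 = 470449; y_3 = 49·392 + 4·4801 = 38412.
  From (x_3, y_3) = (470449, 38412): x_4 = 49·470449 + 150·4·38412 = 46099201; y_4 = 49·38412 + 4·470449 = 3763984.
Step 3: Verify x_4² - 150·y_4² = 2125136332838401 - 2125136332838400 = 1 (should be 1). ✓

(x_1, y_1) = (49, 4); (x_4, y_4) = (46099201, 3763984).


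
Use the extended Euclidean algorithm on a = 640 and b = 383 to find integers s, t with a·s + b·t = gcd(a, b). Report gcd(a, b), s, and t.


Euclidean algorithm on (640, 383) — divide until remainder is 0:
  640 = 1 · 383 + 257
  383 = 1 · 257 + 126
  257 = 2 · 126 + 5
  126 = 25 · 5 + 1
  5 = 5 · 1 + 0
gcd(640, 383) = 1.
Track Bezout coefficients alongside the remainders: start with r₀ = 640 = a·1 + b·0 (s = 1, t = 0) and r₁ = 383 = a·0 + b·1 (s = 0, t = 1); each new remainder r_{k+1} = r_{k-1} − q_k·r_k inherits s_{k+1} = s_{k-1} − q_k·s_k, t_{k+1} = t_{k-1} − q_k·t_k, so r_k = a·s_k + b·t_k at every step:
  q = 1: r = 257, s = 1 − 1·0 = 1, t = 0 − 1·1 = -1  (check: 640·1 + 383·(-1) = 257)
  q = 1: r = 126, s = 0 − 1·1 = -1, t = 1 − 1·(-1) = 2  (check: 640·(-1) + 383·2 = 126)
  q = 2: r = 5, s = 1 − 2·(-1) = 3, t = -1 − 2·2 = -5  (check: 640·3 + 383·(-5) = 5)
  q = 25: r = 1, s = -1 − 25·3 = -76, t = 2 − 25·(-5) = 127  (check: 640·(-76) + 383·127 = 1)
The row with r = 1 (the gcd) gives the Bezout coefficients s = -76, t = 127.
Result: 640 · (-76) + 383 · (127) = 1.

gcd(640, 383) = 1; s = -76, t = 127 (check: 640·(-76) + 383·127 = 1).


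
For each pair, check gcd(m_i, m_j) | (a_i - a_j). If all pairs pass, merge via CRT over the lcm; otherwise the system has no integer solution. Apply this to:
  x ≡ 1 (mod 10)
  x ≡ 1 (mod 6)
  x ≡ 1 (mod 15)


Moduli 10, 6, 15 are not pairwise coprime, so CRT works modulo lcm(m_i) when all pairwise compatibility conditions hold.
Pairwise compatibility: gcd(m_i, m_j) must divide a_i - a_j for every pair.
Merge one congruence at a time:
  Start: x ≡ 1 (mod 10).
  Combine with x ≡ 1 (mod 6): gcd(10, 6) = 2; 1 - 1 = 0, which IS divisible by 2, so compatible.
    Write x = 1 + 10·t and substitute into x ≡ 1 (mod 6): 10·t ≡ 1 − 1 = 0 (mod 6).
    Divide the congruence (and modulus) by g = 2: 5·t ≡ 0 (mod 3).
    Reduce coefficients mod 3: 2·t ≡ 0 (mod 3).
    The inverse of 2 mod 3 is 2 (since 2·2 = 4 = 1·3 + 1), so t ≡ 2·0 = 0 ≡ 0 (mod 3).
    Then x = 1 + 10·0 = 1, valid modulo lcm(10, 6) = 30: x ≡ 1 (mod 30).
  Combine with x ≡ 1 (mod 15): gcd(30, 15) = 15; 1 - 1 = 0, which IS divisible by 15, so compatible.
    Write x = 1 + 30·t and substitute into x ≡ 1 (mod 15): 30·t ≡ 1 − 1 = 0 (mod 15).
    Divide the congruence (and modulus) by g = 15: 2·t ≡ 0 (mod 1).
    Modulo 1 every t works; take t = 0.
    Then x = 1 + 30·0 = 1, valid modulo lcm(30, 15) = 30: x ≡ 1 (mod 30).
Verify: 1 mod 10 = 1, 1 mod 6 = 1, 1 mod 15 = 1.

x ≡ 1 (mod 30).


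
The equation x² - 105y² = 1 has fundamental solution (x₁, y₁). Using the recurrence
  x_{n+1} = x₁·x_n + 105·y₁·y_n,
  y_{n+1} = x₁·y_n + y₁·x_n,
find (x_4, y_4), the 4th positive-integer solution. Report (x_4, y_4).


Step 1: Find the fundamental solution (x₁, y₁) of x² - 105y² = 1.
  Expand √105 as a continued fraction. a₀ = ⌊√105⌋ = 10; iterate m_{k+1} = d_k·a_k − m_k, d_{k+1} = (105 − m_{k+1}²)/d_k, a_{k+1} = ⌊(a₀ + m_{k+1})/d_{k+1}⌋ (starting m₀ = 0, d₀ = 1), with convergents p_k = a_k·p_{k-1} + p_{k-2}, q_k = a_k·q_{k-1} + q_{k-2} (p₋₁ = 1, q₋₁ = 0):
  k = 0: a₀ = 10; p₀/q₀ = 10/1; p₀² − 105·q₀² = 100 − 105 = -5.
  k = 1: m = 10, d = 5, a = ⌊(10 + 10)/5⌋ = 4; p/q = (4·10 + 1)/(4·1 + 0) = 41/4; p² − 105·q² = 1681 − 1680 = 1.
  The first convergent with p² − 105·q² = 1 gives the fundamental solution (x₁, y₁) = (41, 4).
Step 2: Apply the recurrence (x_{n+1}, y_{n+1}) = (x₁x_n + 105y₁y_n, x₁y_n + y₁x_n) repeatedly.
  From (x_1, y_1) = (41, 4): x_2 = 41·41 + 105·4·4 = 3361; y_2 = 41·4 + 4·41 = 328.
  From (x_2, y_2) = (3361, 328): x_3 = 41·3361 + 105·4·328 = 275561; y_3 = 41·328 + 4·3361 = 26892.
  From (x_3, y_3) = (275561, 26892): x_4 = 41·275561 + 105·4·26892 = 22592641; y_4 = 41·26892 + 4·275561 = 2204816.
Step 3: Verify x_4² - 105·y_4² = 510427427354881 - 510427427354880 = 1 (should be 1). ✓

(x_1, y_1) = (41, 4); (x_4, y_4) = (22592641, 2204816).


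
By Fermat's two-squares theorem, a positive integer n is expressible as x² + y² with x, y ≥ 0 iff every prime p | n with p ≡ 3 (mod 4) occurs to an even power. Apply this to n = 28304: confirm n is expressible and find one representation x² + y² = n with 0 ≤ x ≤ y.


Step 1: Factor n = 28304 = 2^4 · 29 · 61.
Step 2: Check the mod-4 condition on each prime factor: 2 = 2 (special); 29 ≡ 1 (mod 4), exponent 1; 61 ≡ 1 (mod 4), exponent 1.
All primes ≡ 3 (mod 4) appear to even exponent (or don't appear), so by the two-squares theorem n IS expressible as a sum of two squares.
Step 3: Build a representation. Group n = k² · m with k = 4 and m = 29 · 61 = 1769 (a product of primes ≡ 1 (mod 4)); a representation of m scales to one of n via (k·x)² + (k·y)² = k²(x² + y²). Each prime p ≡ 1 (mod 4) is itself a sum of two squares; find a² by testing p − a² for a perfect square:
  29: 29 − 1² = 28, 29 − 2² = 25 = 5² ⇒ 29 = 2² + 5².
  61: 61 − 1² = 60, 61 − 2² = 57, 61 − 3² = 52, 61 − 4² = 45, 61 − 5² = 36 = 6² ⇒ 61 = 5² + 6².
  Combine using the Brahmagupta–Fibonacci identity (a² + b²)(c² + d²) = (ac − bd)² + (ad + bc)² = (ac + bd)² + (ad − bc)²:
  29 · 61 = 1769: from (2² + 5²)(5² + 6²), take (2·5 − 5·6, 2·6 + 5·5) = (10 − 30, 12 + 25) = (-20, 37); dropping signs (only squares matter) gives (20, 37); check 20² + 37² = 400 + 1369 = 1769 ✓.
  Scale by k = 4: (4·20, 4·37) = (80, 148).
Step 4: Order so x ≤ y and verify: 80² + 148² = 6400 + 21904 = 28304 = n. ✓

n = 28304 = 80² + 148² (one valid representation with x ≤ y).


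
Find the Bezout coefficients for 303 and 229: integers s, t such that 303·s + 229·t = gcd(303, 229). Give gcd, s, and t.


Euclidean algorithm on (303, 229) — divide until remainder is 0:
  303 = 1 · 229 + 74
  229 = 3 · 74 + 7
  74 = 10 · 7 + 4
  7 = 1 · 4 + 3
  4 = 1 · 3 + 1
  3 = 3 · 1 + 0
gcd(303, 229) = 1.
Track Bezout coefficients alongside the remainders: start with r₀ = 303 = a·1 + b·0 (s = 1, t = 0) and r₁ = 229 = a·0 + b·1 (s = 0, t = 1); each new remainder r_{k+1} = r_{k-1} − q_k·r_k inherits s_{k+1} = s_{k-1} − q_k·s_k, t_{k+1} = t_{k-1} − q_k·t_k, so r_k = a·s_k + b·t_k at every step:
  q = 1: r = 74, s = 1 − 1·0 = 1, t = 0 − 1·1 = -1  (check: 303·1 + 229·(-1) = 74)
  q = 3: r = 7, s = 0 − 3·1 = -3, t = 1 − 3·(-1) = 4  (check: 303·(-3) + 229·4 = 7)
  q = 10: r = 4, s = 1 − 10·(-3) = 31, t = -1 − 10·4 = -41  (check: 303·31 + 229·(-41) = 4)
  q = 1: r = 3, s = -3 − 1·31 = -34, t = 4 − 1·(-41) = 45  (check: 303·(-34) + 229·45 = 3)
  q = 1: r = 1, s = 31 − 1·(-34) = 65, t = -41 − 1·45 = -86  (check: 303·65 + 229·(-86) = 1)
The row with r = 1 (the gcd) gives the Bezout coefficients s = 65, t = -86.
Result: 303 · (65) + 229 · (-86) = 1.

gcd(303, 229) = 1; s = 65, t = -86 (check: 303·65 + 229·(-86) = 1).


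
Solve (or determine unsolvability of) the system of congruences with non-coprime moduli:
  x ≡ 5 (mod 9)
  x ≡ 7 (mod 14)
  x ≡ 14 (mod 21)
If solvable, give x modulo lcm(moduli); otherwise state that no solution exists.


Moduli 9, 14, 21 are not pairwise coprime, so CRT works modulo lcm(m_i) when all pairwise compatibility conditions hold.
Pairwise compatibility: gcd(m_i, m_j) must divide a_i - a_j for every pair.
Merge one congruence at a time:
  Start: x ≡ 5 (mod 9).
  Combine with x ≡ 7 (mod 14): gcd(9, 14) = 1; 7 - 5 = 2, which IS divisible by 1, so compatible.
    Write x = 5 + 9·t and substitute into x ≡ 7 (mod 14): 9·t ≡ 7 − 5 = 2 (mod 14).
    The inverse of 9 mod 14 is 11 (since 9·11 = 99 = 7·14 + 1), so t ≡ 11·2 = 22 ≡ 8 (mod 14).
    Then x = 5 + 9·8 = 77, valid modulo lcm(9, 14) = 126: x ≡ 77 (mod 126).
  Combine with x ≡ 14 (mod 21): gcd(126, 21) = 21; 14 - 77 = -63, which IS divisible by 21, so compatible.
    Write x = 77 + 126·t and substitute into x ≡ 14 (mod 21): 126·t ≡ 14 − 77 = -63 (mod 21).
    Divide the congruence (and modulus) by g = 21: 6·t ≡ -3 (mod 1).
    Modulo 1 every t works; take t = 0.
    Then x = 77 + 126·0 = 77, valid modulo lcm(126, 21) = 126: x ≡ 77 (mod 126).
Verify: 77 mod 9 = 5, 77 mod 14 = 7, 77 mod 21 = 14.

x ≡ 77 (mod 126).


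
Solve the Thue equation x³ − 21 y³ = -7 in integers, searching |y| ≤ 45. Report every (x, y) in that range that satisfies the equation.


The equation is x³ - 21y³ = -7. For fixed y, x³ = 21·y³ − 7, so a solution requires the RHS to be a perfect cube.
Strategy: iterate y from -45 to 45, compute RHS = 21·y³ − 7, and check whether it is a (positive or negative) perfect cube.
Check small values of y:
  y = 0: RHS = -7 is not a perfect cube.
  y = 1: RHS = 14 is not a perfect cube.
  y = -1: RHS = -28 is not a perfect cube.
  y = 2: RHS = 161 is not a perfect cube.
  y = -2: RHS = -175 is not a perfect cube.
  y = 3: RHS = 560 is not a perfect cube.
  y = -3: RHS = -574 is not a perfect cube.
Continuing the search up to |y| = 45 finds no solutions either.
No (x, y) in the scanned range satisfies the equation.

No integer solutions with |y| ≤ 45.


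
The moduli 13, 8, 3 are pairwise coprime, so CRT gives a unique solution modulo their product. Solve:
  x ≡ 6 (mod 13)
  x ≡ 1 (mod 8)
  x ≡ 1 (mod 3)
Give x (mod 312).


Moduli 13, 8, 3 are pairwise coprime; by CRT there is a unique solution modulo M = 13 · 8 · 3 = 312.
Solve pairwise, accumulating the modulus:
  Start with x ≡ 6 (mod 13).
  Combine with x ≡ 1 (mod 8): since gcd(13, 8) = 1, we get a unique residue mod 104.
    Write x = 6 + 13·t and substitute into x ≡ 1 (mod 8): 13·t ≡ 1 − 6 = -5 (mod 8).
    Reduce coefficients mod 8: 5·t ≡ 3 (mod 8).
    The inverse of 5 mod 8 is 5 (since 5·5 = 25 = 3·8 + 1), so t ≡ 5·3 = 15 ≡ 7 (mod 8).
    Then x = 6 + 13·7 = 97, valid modulo lcm(13, 8) = 104: x ≡ 97 (mod 104).
  Combine with x ≡ 1 (mod 3): since gcd(104, 3) = 1, we get a unique residue mod 312.
    Write x = 97 + 104·t and substitute into x ≡ 1 (mod 3): 104·t ≡ 1 − 97 = -96 (mod 3).
    Reduce coefficients mod 3: 2·t ≡ 0 (mod 3).
    The inverse of 2 mod 3 is 2 (since 2·2 = 4 = 1·3 + 1), so t ≡ 2·0 = 0 ≡ 0 (mod 3).
    Then x = 97 + 104·0 = 97, valid modulo lcm(104, 3) = 312: x ≡ 97 (mod 312).
Verify: 97 mod 13 = 6 ✓, 97 mod 8 = 1 ✓, 97 mod 3 = 1 ✓.

x ≡ 97 (mod 312).
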